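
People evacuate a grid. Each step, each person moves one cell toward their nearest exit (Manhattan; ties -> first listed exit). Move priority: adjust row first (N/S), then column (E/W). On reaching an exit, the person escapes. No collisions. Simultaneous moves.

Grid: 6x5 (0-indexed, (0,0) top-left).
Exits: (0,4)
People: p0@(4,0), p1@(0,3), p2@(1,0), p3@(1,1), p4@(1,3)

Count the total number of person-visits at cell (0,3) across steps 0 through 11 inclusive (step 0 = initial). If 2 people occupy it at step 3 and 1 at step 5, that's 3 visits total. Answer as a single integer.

Answer: 5

Derivation:
Step 0: p0@(4,0) p1@(0,3) p2@(1,0) p3@(1,1) p4@(1,3) -> at (0,3): 1 [p1], cum=1
Step 1: p0@(3,0) p1@ESC p2@(0,0) p3@(0,1) p4@(0,3) -> at (0,3): 1 [p4], cum=2
Step 2: p0@(2,0) p1@ESC p2@(0,1) p3@(0,2) p4@ESC -> at (0,3): 0 [-], cum=2
Step 3: p0@(1,0) p1@ESC p2@(0,2) p3@(0,3) p4@ESC -> at (0,3): 1 [p3], cum=3
Step 4: p0@(0,0) p1@ESC p2@(0,3) p3@ESC p4@ESC -> at (0,3): 1 [p2], cum=4
Step 5: p0@(0,1) p1@ESC p2@ESC p3@ESC p4@ESC -> at (0,3): 0 [-], cum=4
Step 6: p0@(0,2) p1@ESC p2@ESC p3@ESC p4@ESC -> at (0,3): 0 [-], cum=4
Step 7: p0@(0,3) p1@ESC p2@ESC p3@ESC p4@ESC -> at (0,3): 1 [p0], cum=5
Step 8: p0@ESC p1@ESC p2@ESC p3@ESC p4@ESC -> at (0,3): 0 [-], cum=5
Total visits = 5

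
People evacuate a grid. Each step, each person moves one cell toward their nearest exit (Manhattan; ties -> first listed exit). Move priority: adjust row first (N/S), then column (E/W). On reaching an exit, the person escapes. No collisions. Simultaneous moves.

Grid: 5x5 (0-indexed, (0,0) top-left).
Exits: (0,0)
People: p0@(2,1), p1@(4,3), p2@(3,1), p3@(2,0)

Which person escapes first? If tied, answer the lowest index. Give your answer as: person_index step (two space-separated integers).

Step 1: p0:(2,1)->(1,1) | p1:(4,3)->(3,3) | p2:(3,1)->(2,1) | p3:(2,0)->(1,0)
Step 2: p0:(1,1)->(0,1) | p1:(3,3)->(2,3) | p2:(2,1)->(1,1) | p3:(1,0)->(0,0)->EXIT
Step 3: p0:(0,1)->(0,0)->EXIT | p1:(2,3)->(1,3) | p2:(1,1)->(0,1) | p3:escaped
Step 4: p0:escaped | p1:(1,3)->(0,3) | p2:(0,1)->(0,0)->EXIT | p3:escaped
Step 5: p0:escaped | p1:(0,3)->(0,2) | p2:escaped | p3:escaped
Step 6: p0:escaped | p1:(0,2)->(0,1) | p2:escaped | p3:escaped
Step 7: p0:escaped | p1:(0,1)->(0,0)->EXIT | p2:escaped | p3:escaped
Exit steps: [3, 7, 4, 2]
First to escape: p3 at step 2

Answer: 3 2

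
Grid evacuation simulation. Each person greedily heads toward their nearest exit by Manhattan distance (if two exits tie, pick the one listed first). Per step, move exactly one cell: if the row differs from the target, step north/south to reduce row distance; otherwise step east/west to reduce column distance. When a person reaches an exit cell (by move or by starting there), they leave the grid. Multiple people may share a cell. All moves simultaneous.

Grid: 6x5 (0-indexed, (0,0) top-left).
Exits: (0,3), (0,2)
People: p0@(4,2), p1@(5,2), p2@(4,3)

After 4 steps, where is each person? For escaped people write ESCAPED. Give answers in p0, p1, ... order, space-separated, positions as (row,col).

Step 1: p0:(4,2)->(3,2) | p1:(5,2)->(4,2) | p2:(4,3)->(3,3)
Step 2: p0:(3,2)->(2,2) | p1:(4,2)->(3,2) | p2:(3,3)->(2,3)
Step 3: p0:(2,2)->(1,2) | p1:(3,2)->(2,2) | p2:(2,3)->(1,3)
Step 4: p0:(1,2)->(0,2)->EXIT | p1:(2,2)->(1,2) | p2:(1,3)->(0,3)->EXIT

ESCAPED (1,2) ESCAPED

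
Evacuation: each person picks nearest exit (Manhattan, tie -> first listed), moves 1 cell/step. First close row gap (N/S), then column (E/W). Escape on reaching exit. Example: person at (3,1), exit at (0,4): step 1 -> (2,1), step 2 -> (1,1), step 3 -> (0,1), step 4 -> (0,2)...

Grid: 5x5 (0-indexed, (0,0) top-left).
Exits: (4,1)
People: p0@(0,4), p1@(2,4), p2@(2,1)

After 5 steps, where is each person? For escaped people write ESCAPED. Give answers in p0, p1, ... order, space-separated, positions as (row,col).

Step 1: p0:(0,4)->(1,4) | p1:(2,4)->(3,4) | p2:(2,1)->(3,1)
Step 2: p0:(1,4)->(2,4) | p1:(3,4)->(4,4) | p2:(3,1)->(4,1)->EXIT
Step 3: p0:(2,4)->(3,4) | p1:(4,4)->(4,3) | p2:escaped
Step 4: p0:(3,4)->(4,4) | p1:(4,3)->(4,2) | p2:escaped
Step 5: p0:(4,4)->(4,3) | p1:(4,2)->(4,1)->EXIT | p2:escaped

(4,3) ESCAPED ESCAPED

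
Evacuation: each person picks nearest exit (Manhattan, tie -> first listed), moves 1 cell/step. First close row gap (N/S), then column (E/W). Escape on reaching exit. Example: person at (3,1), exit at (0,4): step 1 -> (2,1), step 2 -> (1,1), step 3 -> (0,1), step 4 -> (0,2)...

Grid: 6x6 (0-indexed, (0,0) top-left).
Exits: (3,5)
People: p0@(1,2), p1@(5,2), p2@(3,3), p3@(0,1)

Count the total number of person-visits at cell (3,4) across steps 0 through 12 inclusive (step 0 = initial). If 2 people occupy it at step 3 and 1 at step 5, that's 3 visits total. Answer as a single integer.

Answer: 4

Derivation:
Step 0: p0@(1,2) p1@(5,2) p2@(3,3) p3@(0,1) -> at (3,4): 0 [-], cum=0
Step 1: p0@(2,2) p1@(4,2) p2@(3,4) p3@(1,1) -> at (3,4): 1 [p2], cum=1
Step 2: p0@(3,2) p1@(3,2) p2@ESC p3@(2,1) -> at (3,4): 0 [-], cum=1
Step 3: p0@(3,3) p1@(3,3) p2@ESC p3@(3,1) -> at (3,4): 0 [-], cum=1
Step 4: p0@(3,4) p1@(3,4) p2@ESC p3@(3,2) -> at (3,4): 2 [p0,p1], cum=3
Step 5: p0@ESC p1@ESC p2@ESC p3@(3,3) -> at (3,4): 0 [-], cum=3
Step 6: p0@ESC p1@ESC p2@ESC p3@(3,4) -> at (3,4): 1 [p3], cum=4
Step 7: p0@ESC p1@ESC p2@ESC p3@ESC -> at (3,4): 0 [-], cum=4
Total visits = 4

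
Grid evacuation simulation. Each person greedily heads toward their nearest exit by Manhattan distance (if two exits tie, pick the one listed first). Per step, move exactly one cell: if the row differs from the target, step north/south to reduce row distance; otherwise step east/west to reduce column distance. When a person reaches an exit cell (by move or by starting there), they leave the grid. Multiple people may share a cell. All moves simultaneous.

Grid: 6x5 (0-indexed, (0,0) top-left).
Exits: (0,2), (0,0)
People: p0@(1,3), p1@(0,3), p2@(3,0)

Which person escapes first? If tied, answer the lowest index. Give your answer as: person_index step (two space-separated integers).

Step 1: p0:(1,3)->(0,3) | p1:(0,3)->(0,2)->EXIT | p2:(3,0)->(2,0)
Step 2: p0:(0,3)->(0,2)->EXIT | p1:escaped | p2:(2,0)->(1,0)
Step 3: p0:escaped | p1:escaped | p2:(1,0)->(0,0)->EXIT
Exit steps: [2, 1, 3]
First to escape: p1 at step 1

Answer: 1 1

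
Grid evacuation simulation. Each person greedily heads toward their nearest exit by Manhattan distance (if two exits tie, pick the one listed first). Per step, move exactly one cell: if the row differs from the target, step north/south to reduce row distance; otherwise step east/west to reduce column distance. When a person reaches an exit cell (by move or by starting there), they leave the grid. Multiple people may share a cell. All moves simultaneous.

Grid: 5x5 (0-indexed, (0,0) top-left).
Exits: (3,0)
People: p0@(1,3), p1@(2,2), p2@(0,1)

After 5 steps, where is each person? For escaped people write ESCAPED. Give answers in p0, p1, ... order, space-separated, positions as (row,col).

Step 1: p0:(1,3)->(2,3) | p1:(2,2)->(3,2) | p2:(0,1)->(1,1)
Step 2: p0:(2,3)->(3,3) | p1:(3,2)->(3,1) | p2:(1,1)->(2,1)
Step 3: p0:(3,3)->(3,2) | p1:(3,1)->(3,0)->EXIT | p2:(2,1)->(3,1)
Step 4: p0:(3,2)->(3,1) | p1:escaped | p2:(3,1)->(3,0)->EXIT
Step 5: p0:(3,1)->(3,0)->EXIT | p1:escaped | p2:escaped

ESCAPED ESCAPED ESCAPED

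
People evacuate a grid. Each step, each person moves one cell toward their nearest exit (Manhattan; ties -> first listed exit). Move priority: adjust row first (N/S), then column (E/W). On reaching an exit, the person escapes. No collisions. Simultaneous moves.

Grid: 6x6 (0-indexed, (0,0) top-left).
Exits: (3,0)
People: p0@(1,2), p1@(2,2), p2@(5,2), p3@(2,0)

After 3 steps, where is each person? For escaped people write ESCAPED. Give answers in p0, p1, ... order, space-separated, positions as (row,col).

Step 1: p0:(1,2)->(2,2) | p1:(2,2)->(3,2) | p2:(5,2)->(4,2) | p3:(2,0)->(3,0)->EXIT
Step 2: p0:(2,2)->(3,2) | p1:(3,2)->(3,1) | p2:(4,2)->(3,2) | p3:escaped
Step 3: p0:(3,2)->(3,1) | p1:(3,1)->(3,0)->EXIT | p2:(3,2)->(3,1) | p3:escaped

(3,1) ESCAPED (3,1) ESCAPED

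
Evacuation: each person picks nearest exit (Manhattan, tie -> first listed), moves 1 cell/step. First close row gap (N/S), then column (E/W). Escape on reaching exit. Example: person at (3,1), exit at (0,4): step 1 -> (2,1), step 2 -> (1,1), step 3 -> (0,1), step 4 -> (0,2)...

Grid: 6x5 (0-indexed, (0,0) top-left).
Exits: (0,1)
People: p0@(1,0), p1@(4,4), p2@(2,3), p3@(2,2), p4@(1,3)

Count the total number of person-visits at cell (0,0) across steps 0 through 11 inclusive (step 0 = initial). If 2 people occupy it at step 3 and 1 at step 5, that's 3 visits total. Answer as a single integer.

Answer: 1

Derivation:
Step 0: p0@(1,0) p1@(4,4) p2@(2,3) p3@(2,2) p4@(1,3) -> at (0,0): 0 [-], cum=0
Step 1: p0@(0,0) p1@(3,4) p2@(1,3) p3@(1,2) p4@(0,3) -> at (0,0): 1 [p0], cum=1
Step 2: p0@ESC p1@(2,4) p2@(0,3) p3@(0,2) p4@(0,2) -> at (0,0): 0 [-], cum=1
Step 3: p0@ESC p1@(1,4) p2@(0,2) p3@ESC p4@ESC -> at (0,0): 0 [-], cum=1
Step 4: p0@ESC p1@(0,4) p2@ESC p3@ESC p4@ESC -> at (0,0): 0 [-], cum=1
Step 5: p0@ESC p1@(0,3) p2@ESC p3@ESC p4@ESC -> at (0,0): 0 [-], cum=1
Step 6: p0@ESC p1@(0,2) p2@ESC p3@ESC p4@ESC -> at (0,0): 0 [-], cum=1
Step 7: p0@ESC p1@ESC p2@ESC p3@ESC p4@ESC -> at (0,0): 0 [-], cum=1
Total visits = 1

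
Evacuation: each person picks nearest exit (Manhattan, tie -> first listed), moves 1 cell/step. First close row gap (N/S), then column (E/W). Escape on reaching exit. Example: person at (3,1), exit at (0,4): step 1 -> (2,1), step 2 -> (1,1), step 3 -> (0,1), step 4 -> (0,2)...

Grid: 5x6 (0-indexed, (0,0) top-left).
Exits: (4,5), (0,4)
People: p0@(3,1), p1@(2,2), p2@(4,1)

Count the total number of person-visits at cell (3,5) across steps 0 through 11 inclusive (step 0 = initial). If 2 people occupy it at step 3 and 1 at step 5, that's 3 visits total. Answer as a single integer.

Step 0: p0@(3,1) p1@(2,2) p2@(4,1) -> at (3,5): 0 [-], cum=0
Step 1: p0@(4,1) p1@(1,2) p2@(4,2) -> at (3,5): 0 [-], cum=0
Step 2: p0@(4,2) p1@(0,2) p2@(4,3) -> at (3,5): 0 [-], cum=0
Step 3: p0@(4,3) p1@(0,3) p2@(4,4) -> at (3,5): 0 [-], cum=0
Step 4: p0@(4,4) p1@ESC p2@ESC -> at (3,5): 0 [-], cum=0
Step 5: p0@ESC p1@ESC p2@ESC -> at (3,5): 0 [-], cum=0
Total visits = 0

Answer: 0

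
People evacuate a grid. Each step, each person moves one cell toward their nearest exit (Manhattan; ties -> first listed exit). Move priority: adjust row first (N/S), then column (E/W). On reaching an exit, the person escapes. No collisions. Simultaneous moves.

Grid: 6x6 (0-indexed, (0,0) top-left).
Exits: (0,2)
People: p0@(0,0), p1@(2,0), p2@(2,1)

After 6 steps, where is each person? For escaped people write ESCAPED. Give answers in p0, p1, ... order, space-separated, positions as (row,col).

Step 1: p0:(0,0)->(0,1) | p1:(2,0)->(1,0) | p2:(2,1)->(1,1)
Step 2: p0:(0,1)->(0,2)->EXIT | p1:(1,0)->(0,0) | p2:(1,1)->(0,1)
Step 3: p0:escaped | p1:(0,0)->(0,1) | p2:(0,1)->(0,2)->EXIT
Step 4: p0:escaped | p1:(0,1)->(0,2)->EXIT | p2:escaped

ESCAPED ESCAPED ESCAPED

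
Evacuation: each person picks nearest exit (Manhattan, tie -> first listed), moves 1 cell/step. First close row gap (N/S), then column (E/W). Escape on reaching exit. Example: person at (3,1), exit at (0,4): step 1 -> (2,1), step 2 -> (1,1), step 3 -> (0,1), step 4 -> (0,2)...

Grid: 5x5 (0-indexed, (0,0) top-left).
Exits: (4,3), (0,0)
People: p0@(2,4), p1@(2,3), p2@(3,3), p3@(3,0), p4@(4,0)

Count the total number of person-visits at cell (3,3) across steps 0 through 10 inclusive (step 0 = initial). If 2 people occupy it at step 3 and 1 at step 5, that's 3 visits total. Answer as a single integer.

Answer: 2

Derivation:
Step 0: p0@(2,4) p1@(2,3) p2@(3,3) p3@(3,0) p4@(4,0) -> at (3,3): 1 [p2], cum=1
Step 1: p0@(3,4) p1@(3,3) p2@ESC p3@(2,0) p4@(4,1) -> at (3,3): 1 [p1], cum=2
Step 2: p0@(4,4) p1@ESC p2@ESC p3@(1,0) p4@(4,2) -> at (3,3): 0 [-], cum=2
Step 3: p0@ESC p1@ESC p2@ESC p3@ESC p4@ESC -> at (3,3): 0 [-], cum=2
Total visits = 2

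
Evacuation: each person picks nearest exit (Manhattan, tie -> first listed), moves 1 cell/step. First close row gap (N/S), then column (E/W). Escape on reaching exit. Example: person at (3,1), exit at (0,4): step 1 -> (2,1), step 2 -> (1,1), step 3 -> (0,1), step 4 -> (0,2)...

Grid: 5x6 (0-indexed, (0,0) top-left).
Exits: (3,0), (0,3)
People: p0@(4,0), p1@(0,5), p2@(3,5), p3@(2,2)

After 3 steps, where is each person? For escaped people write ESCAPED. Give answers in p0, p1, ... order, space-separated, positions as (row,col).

Step 1: p0:(4,0)->(3,0)->EXIT | p1:(0,5)->(0,4) | p2:(3,5)->(3,4) | p3:(2,2)->(3,2)
Step 2: p0:escaped | p1:(0,4)->(0,3)->EXIT | p2:(3,4)->(3,3) | p3:(3,2)->(3,1)
Step 3: p0:escaped | p1:escaped | p2:(3,3)->(3,2) | p3:(3,1)->(3,0)->EXIT

ESCAPED ESCAPED (3,2) ESCAPED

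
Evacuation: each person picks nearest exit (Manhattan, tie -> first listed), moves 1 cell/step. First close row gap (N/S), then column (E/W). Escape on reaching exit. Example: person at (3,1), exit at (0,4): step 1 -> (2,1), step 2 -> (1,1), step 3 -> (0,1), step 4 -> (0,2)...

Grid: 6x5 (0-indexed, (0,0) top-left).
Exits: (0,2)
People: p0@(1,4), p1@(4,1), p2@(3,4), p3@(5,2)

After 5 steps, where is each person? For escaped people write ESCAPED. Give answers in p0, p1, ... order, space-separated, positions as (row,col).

Step 1: p0:(1,4)->(0,4) | p1:(4,1)->(3,1) | p2:(3,4)->(2,4) | p3:(5,2)->(4,2)
Step 2: p0:(0,4)->(0,3) | p1:(3,1)->(2,1) | p2:(2,4)->(1,4) | p3:(4,2)->(3,2)
Step 3: p0:(0,3)->(0,2)->EXIT | p1:(2,1)->(1,1) | p2:(1,4)->(0,4) | p3:(3,2)->(2,2)
Step 4: p0:escaped | p1:(1,1)->(0,1) | p2:(0,4)->(0,3) | p3:(2,2)->(1,2)
Step 5: p0:escaped | p1:(0,1)->(0,2)->EXIT | p2:(0,3)->(0,2)->EXIT | p3:(1,2)->(0,2)->EXIT

ESCAPED ESCAPED ESCAPED ESCAPED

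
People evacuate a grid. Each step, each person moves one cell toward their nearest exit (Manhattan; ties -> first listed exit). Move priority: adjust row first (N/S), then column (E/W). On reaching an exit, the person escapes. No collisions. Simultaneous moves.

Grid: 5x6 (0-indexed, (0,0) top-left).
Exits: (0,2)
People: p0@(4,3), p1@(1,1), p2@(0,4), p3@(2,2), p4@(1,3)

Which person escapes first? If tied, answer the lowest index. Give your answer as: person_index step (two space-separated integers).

Step 1: p0:(4,3)->(3,3) | p1:(1,1)->(0,1) | p2:(0,4)->(0,3) | p3:(2,2)->(1,2) | p4:(1,3)->(0,3)
Step 2: p0:(3,3)->(2,3) | p1:(0,1)->(0,2)->EXIT | p2:(0,3)->(0,2)->EXIT | p3:(1,2)->(0,2)->EXIT | p4:(0,3)->(0,2)->EXIT
Step 3: p0:(2,3)->(1,3) | p1:escaped | p2:escaped | p3:escaped | p4:escaped
Step 4: p0:(1,3)->(0,3) | p1:escaped | p2:escaped | p3:escaped | p4:escaped
Step 5: p0:(0,3)->(0,2)->EXIT | p1:escaped | p2:escaped | p3:escaped | p4:escaped
Exit steps: [5, 2, 2, 2, 2]
First to escape: p1 at step 2

Answer: 1 2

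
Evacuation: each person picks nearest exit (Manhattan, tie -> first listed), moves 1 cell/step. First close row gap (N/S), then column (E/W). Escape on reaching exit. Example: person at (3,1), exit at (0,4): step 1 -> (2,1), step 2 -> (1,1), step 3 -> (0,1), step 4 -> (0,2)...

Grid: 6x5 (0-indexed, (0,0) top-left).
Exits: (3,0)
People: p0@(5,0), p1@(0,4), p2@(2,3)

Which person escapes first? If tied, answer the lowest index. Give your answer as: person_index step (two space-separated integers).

Answer: 0 2

Derivation:
Step 1: p0:(5,0)->(4,0) | p1:(0,4)->(1,4) | p2:(2,3)->(3,3)
Step 2: p0:(4,0)->(3,0)->EXIT | p1:(1,4)->(2,4) | p2:(3,3)->(3,2)
Step 3: p0:escaped | p1:(2,4)->(3,4) | p2:(3,2)->(3,1)
Step 4: p0:escaped | p1:(3,4)->(3,3) | p2:(3,1)->(3,0)->EXIT
Step 5: p0:escaped | p1:(3,3)->(3,2) | p2:escaped
Step 6: p0:escaped | p1:(3,2)->(3,1) | p2:escaped
Step 7: p0:escaped | p1:(3,1)->(3,0)->EXIT | p2:escaped
Exit steps: [2, 7, 4]
First to escape: p0 at step 2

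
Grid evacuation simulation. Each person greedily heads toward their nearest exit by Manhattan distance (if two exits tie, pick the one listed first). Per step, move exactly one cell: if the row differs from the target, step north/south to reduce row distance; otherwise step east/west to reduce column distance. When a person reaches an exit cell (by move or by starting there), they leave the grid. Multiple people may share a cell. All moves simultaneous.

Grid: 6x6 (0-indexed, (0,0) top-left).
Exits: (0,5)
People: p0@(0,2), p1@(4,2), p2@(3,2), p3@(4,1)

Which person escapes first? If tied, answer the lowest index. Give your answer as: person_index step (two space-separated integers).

Step 1: p0:(0,2)->(0,3) | p1:(4,2)->(3,2) | p2:(3,2)->(2,2) | p3:(4,1)->(3,1)
Step 2: p0:(0,3)->(0,4) | p1:(3,2)->(2,2) | p2:(2,2)->(1,2) | p3:(3,1)->(2,1)
Step 3: p0:(0,4)->(0,5)->EXIT | p1:(2,2)->(1,2) | p2:(1,2)->(0,2) | p3:(2,1)->(1,1)
Step 4: p0:escaped | p1:(1,2)->(0,2) | p2:(0,2)->(0,3) | p3:(1,1)->(0,1)
Step 5: p0:escaped | p1:(0,2)->(0,3) | p2:(0,3)->(0,4) | p3:(0,1)->(0,2)
Step 6: p0:escaped | p1:(0,3)->(0,4) | p2:(0,4)->(0,5)->EXIT | p3:(0,2)->(0,3)
Step 7: p0:escaped | p1:(0,4)->(0,5)->EXIT | p2:escaped | p3:(0,3)->(0,4)
Step 8: p0:escaped | p1:escaped | p2:escaped | p3:(0,4)->(0,5)->EXIT
Exit steps: [3, 7, 6, 8]
First to escape: p0 at step 3

Answer: 0 3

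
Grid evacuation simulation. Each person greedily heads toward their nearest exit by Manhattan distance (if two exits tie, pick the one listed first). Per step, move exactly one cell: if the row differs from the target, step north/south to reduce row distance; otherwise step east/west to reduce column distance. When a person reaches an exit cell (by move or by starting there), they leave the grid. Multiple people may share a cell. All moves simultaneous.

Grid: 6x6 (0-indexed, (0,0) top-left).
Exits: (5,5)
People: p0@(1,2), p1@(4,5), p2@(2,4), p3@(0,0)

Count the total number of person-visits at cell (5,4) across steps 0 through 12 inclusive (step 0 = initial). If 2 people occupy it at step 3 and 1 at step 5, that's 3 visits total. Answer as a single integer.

Step 0: p0@(1,2) p1@(4,5) p2@(2,4) p3@(0,0) -> at (5,4): 0 [-], cum=0
Step 1: p0@(2,2) p1@ESC p2@(3,4) p3@(1,0) -> at (5,4): 0 [-], cum=0
Step 2: p0@(3,2) p1@ESC p2@(4,4) p3@(2,0) -> at (5,4): 0 [-], cum=0
Step 3: p0@(4,2) p1@ESC p2@(5,4) p3@(3,0) -> at (5,4): 1 [p2], cum=1
Step 4: p0@(5,2) p1@ESC p2@ESC p3@(4,0) -> at (5,4): 0 [-], cum=1
Step 5: p0@(5,3) p1@ESC p2@ESC p3@(5,0) -> at (5,4): 0 [-], cum=1
Step 6: p0@(5,4) p1@ESC p2@ESC p3@(5,1) -> at (5,4): 1 [p0], cum=2
Step 7: p0@ESC p1@ESC p2@ESC p3@(5,2) -> at (5,4): 0 [-], cum=2
Step 8: p0@ESC p1@ESC p2@ESC p3@(5,3) -> at (5,4): 0 [-], cum=2
Step 9: p0@ESC p1@ESC p2@ESC p3@(5,4) -> at (5,4): 1 [p3], cum=3
Step 10: p0@ESC p1@ESC p2@ESC p3@ESC -> at (5,4): 0 [-], cum=3
Total visits = 3

Answer: 3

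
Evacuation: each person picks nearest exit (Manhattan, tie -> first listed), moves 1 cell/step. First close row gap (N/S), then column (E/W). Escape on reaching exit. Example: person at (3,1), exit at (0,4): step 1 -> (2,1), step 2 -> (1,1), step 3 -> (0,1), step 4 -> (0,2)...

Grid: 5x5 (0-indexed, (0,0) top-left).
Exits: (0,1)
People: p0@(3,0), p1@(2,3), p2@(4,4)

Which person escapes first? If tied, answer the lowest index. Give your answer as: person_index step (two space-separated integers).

Answer: 0 4

Derivation:
Step 1: p0:(3,0)->(2,0) | p1:(2,3)->(1,3) | p2:(4,4)->(3,4)
Step 2: p0:(2,0)->(1,0) | p1:(1,3)->(0,3) | p2:(3,4)->(2,4)
Step 3: p0:(1,0)->(0,0) | p1:(0,3)->(0,2) | p2:(2,4)->(1,4)
Step 4: p0:(0,0)->(0,1)->EXIT | p1:(0,2)->(0,1)->EXIT | p2:(1,4)->(0,4)
Step 5: p0:escaped | p1:escaped | p2:(0,4)->(0,3)
Step 6: p0:escaped | p1:escaped | p2:(0,3)->(0,2)
Step 7: p0:escaped | p1:escaped | p2:(0,2)->(0,1)->EXIT
Exit steps: [4, 4, 7]
First to escape: p0 at step 4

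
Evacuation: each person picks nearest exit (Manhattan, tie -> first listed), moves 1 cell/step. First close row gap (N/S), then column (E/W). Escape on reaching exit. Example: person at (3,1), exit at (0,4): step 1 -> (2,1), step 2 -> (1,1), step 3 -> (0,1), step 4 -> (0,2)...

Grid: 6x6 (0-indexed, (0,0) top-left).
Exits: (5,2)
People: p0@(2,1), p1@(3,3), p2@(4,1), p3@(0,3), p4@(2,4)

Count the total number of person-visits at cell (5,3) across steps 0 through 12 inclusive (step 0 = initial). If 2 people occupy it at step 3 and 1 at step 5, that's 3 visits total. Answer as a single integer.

Step 0: p0@(2,1) p1@(3,3) p2@(4,1) p3@(0,3) p4@(2,4) -> at (5,3): 0 [-], cum=0
Step 1: p0@(3,1) p1@(4,3) p2@(5,1) p3@(1,3) p4@(3,4) -> at (5,3): 0 [-], cum=0
Step 2: p0@(4,1) p1@(5,3) p2@ESC p3@(2,3) p4@(4,4) -> at (5,3): 1 [p1], cum=1
Step 3: p0@(5,1) p1@ESC p2@ESC p3@(3,3) p4@(5,4) -> at (5,3): 0 [-], cum=1
Step 4: p0@ESC p1@ESC p2@ESC p3@(4,3) p4@(5,3) -> at (5,3): 1 [p4], cum=2
Step 5: p0@ESC p1@ESC p2@ESC p3@(5,3) p4@ESC -> at (5,3): 1 [p3], cum=3
Step 6: p0@ESC p1@ESC p2@ESC p3@ESC p4@ESC -> at (5,3): 0 [-], cum=3
Total visits = 3

Answer: 3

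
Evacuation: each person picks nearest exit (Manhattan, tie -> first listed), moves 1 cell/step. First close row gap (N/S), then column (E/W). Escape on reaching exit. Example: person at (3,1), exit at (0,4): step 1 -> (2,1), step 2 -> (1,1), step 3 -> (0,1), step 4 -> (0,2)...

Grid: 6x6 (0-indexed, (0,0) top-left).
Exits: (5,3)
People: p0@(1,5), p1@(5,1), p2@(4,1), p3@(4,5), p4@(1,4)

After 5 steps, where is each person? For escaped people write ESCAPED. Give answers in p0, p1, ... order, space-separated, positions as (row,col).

Step 1: p0:(1,5)->(2,5) | p1:(5,1)->(5,2) | p2:(4,1)->(5,1) | p3:(4,5)->(5,5) | p4:(1,4)->(2,4)
Step 2: p0:(2,5)->(3,5) | p1:(5,2)->(5,3)->EXIT | p2:(5,1)->(5,2) | p3:(5,5)->(5,4) | p4:(2,4)->(3,4)
Step 3: p0:(3,5)->(4,5) | p1:escaped | p2:(5,2)->(5,3)->EXIT | p3:(5,4)->(5,3)->EXIT | p4:(3,4)->(4,4)
Step 4: p0:(4,5)->(5,5) | p1:escaped | p2:escaped | p3:escaped | p4:(4,4)->(5,4)
Step 5: p0:(5,5)->(5,4) | p1:escaped | p2:escaped | p3:escaped | p4:(5,4)->(5,3)->EXIT

(5,4) ESCAPED ESCAPED ESCAPED ESCAPED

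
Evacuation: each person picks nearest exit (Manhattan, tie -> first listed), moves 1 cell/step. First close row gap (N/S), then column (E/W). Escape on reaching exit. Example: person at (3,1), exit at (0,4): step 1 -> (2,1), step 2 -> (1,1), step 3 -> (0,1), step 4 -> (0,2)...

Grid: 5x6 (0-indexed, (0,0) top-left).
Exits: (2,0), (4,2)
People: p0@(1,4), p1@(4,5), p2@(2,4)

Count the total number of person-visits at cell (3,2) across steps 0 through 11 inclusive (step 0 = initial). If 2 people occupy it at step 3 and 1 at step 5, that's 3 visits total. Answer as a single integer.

Step 0: p0@(1,4) p1@(4,5) p2@(2,4) -> at (3,2): 0 [-], cum=0
Step 1: p0@(2,4) p1@(4,4) p2@(2,3) -> at (3,2): 0 [-], cum=0
Step 2: p0@(2,3) p1@(4,3) p2@(2,2) -> at (3,2): 0 [-], cum=0
Step 3: p0@(2,2) p1@ESC p2@(2,1) -> at (3,2): 0 [-], cum=0
Step 4: p0@(2,1) p1@ESC p2@ESC -> at (3,2): 0 [-], cum=0
Step 5: p0@ESC p1@ESC p2@ESC -> at (3,2): 0 [-], cum=0
Total visits = 0

Answer: 0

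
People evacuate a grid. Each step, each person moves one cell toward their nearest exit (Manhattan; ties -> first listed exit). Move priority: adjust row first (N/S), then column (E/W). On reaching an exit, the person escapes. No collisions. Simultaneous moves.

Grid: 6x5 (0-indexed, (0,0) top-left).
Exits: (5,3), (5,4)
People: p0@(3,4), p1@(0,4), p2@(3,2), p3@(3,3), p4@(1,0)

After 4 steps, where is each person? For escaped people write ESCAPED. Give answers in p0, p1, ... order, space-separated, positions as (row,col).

Step 1: p0:(3,4)->(4,4) | p1:(0,4)->(1,4) | p2:(3,2)->(4,2) | p3:(3,3)->(4,3) | p4:(1,0)->(2,0)
Step 2: p0:(4,4)->(5,4)->EXIT | p1:(1,4)->(2,4) | p2:(4,2)->(5,2) | p3:(4,3)->(5,3)->EXIT | p4:(2,0)->(3,0)
Step 3: p0:escaped | p1:(2,4)->(3,4) | p2:(5,2)->(5,3)->EXIT | p3:escaped | p4:(3,0)->(4,0)
Step 4: p0:escaped | p1:(3,4)->(4,4) | p2:escaped | p3:escaped | p4:(4,0)->(5,0)

ESCAPED (4,4) ESCAPED ESCAPED (5,0)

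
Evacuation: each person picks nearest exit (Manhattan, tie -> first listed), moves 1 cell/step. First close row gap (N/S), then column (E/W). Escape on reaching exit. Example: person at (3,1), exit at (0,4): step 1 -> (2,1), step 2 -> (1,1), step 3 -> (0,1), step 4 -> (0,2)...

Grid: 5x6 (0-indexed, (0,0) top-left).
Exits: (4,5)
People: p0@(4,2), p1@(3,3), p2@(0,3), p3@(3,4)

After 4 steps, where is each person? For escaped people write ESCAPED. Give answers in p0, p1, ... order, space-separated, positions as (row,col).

Step 1: p0:(4,2)->(4,3) | p1:(3,3)->(4,3) | p2:(0,3)->(1,3) | p3:(3,4)->(4,4)
Step 2: p0:(4,3)->(4,4) | p1:(4,3)->(4,4) | p2:(1,3)->(2,3) | p3:(4,4)->(4,5)->EXIT
Step 3: p0:(4,4)->(4,5)->EXIT | p1:(4,4)->(4,5)->EXIT | p2:(2,3)->(3,3) | p3:escaped
Step 4: p0:escaped | p1:escaped | p2:(3,3)->(4,3) | p3:escaped

ESCAPED ESCAPED (4,3) ESCAPED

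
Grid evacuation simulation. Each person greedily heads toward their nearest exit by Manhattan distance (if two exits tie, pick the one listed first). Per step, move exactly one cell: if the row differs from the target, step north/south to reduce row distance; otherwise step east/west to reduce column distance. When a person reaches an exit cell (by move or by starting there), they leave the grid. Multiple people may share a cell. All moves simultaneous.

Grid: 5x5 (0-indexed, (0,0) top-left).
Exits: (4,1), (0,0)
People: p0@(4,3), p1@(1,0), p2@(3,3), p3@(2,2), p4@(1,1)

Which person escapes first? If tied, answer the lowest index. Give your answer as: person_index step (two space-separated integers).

Step 1: p0:(4,3)->(4,2) | p1:(1,0)->(0,0)->EXIT | p2:(3,3)->(4,3) | p3:(2,2)->(3,2) | p4:(1,1)->(0,1)
Step 2: p0:(4,2)->(4,1)->EXIT | p1:escaped | p2:(4,3)->(4,2) | p3:(3,2)->(4,2) | p4:(0,1)->(0,0)->EXIT
Step 3: p0:escaped | p1:escaped | p2:(4,2)->(4,1)->EXIT | p3:(4,2)->(4,1)->EXIT | p4:escaped
Exit steps: [2, 1, 3, 3, 2]
First to escape: p1 at step 1

Answer: 1 1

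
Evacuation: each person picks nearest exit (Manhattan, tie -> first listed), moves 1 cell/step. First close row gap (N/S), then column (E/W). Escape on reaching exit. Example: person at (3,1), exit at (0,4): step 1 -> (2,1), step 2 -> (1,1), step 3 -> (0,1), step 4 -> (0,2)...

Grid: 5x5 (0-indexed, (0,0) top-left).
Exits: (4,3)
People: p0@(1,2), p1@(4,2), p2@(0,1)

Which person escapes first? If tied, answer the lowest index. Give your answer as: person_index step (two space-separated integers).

Step 1: p0:(1,2)->(2,2) | p1:(4,2)->(4,3)->EXIT | p2:(0,1)->(1,1)
Step 2: p0:(2,2)->(3,2) | p1:escaped | p2:(1,1)->(2,1)
Step 3: p0:(3,2)->(4,2) | p1:escaped | p2:(2,1)->(3,1)
Step 4: p0:(4,2)->(4,3)->EXIT | p1:escaped | p2:(3,1)->(4,1)
Step 5: p0:escaped | p1:escaped | p2:(4,1)->(4,2)
Step 6: p0:escaped | p1:escaped | p2:(4,2)->(4,3)->EXIT
Exit steps: [4, 1, 6]
First to escape: p1 at step 1

Answer: 1 1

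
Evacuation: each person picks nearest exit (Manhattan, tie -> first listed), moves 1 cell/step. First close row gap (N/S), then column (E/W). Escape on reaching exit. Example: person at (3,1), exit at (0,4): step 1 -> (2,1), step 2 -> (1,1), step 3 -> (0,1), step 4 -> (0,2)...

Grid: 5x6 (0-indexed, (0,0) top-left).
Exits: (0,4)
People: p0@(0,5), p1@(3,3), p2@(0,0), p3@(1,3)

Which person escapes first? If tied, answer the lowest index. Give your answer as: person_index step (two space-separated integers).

Step 1: p0:(0,5)->(0,4)->EXIT | p1:(3,3)->(2,3) | p2:(0,0)->(0,1) | p3:(1,3)->(0,3)
Step 2: p0:escaped | p1:(2,3)->(1,3) | p2:(0,1)->(0,2) | p3:(0,3)->(0,4)->EXIT
Step 3: p0:escaped | p1:(1,3)->(0,3) | p2:(0,2)->(0,3) | p3:escaped
Step 4: p0:escaped | p1:(0,3)->(0,4)->EXIT | p2:(0,3)->(0,4)->EXIT | p3:escaped
Exit steps: [1, 4, 4, 2]
First to escape: p0 at step 1

Answer: 0 1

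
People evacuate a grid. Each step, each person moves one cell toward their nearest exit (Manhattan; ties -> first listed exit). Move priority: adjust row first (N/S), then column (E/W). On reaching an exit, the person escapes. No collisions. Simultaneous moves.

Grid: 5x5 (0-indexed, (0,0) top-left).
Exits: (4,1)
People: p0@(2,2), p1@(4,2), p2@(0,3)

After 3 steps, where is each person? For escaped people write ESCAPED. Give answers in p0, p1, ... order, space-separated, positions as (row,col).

Step 1: p0:(2,2)->(3,2) | p1:(4,2)->(4,1)->EXIT | p2:(0,3)->(1,3)
Step 2: p0:(3,2)->(4,2) | p1:escaped | p2:(1,3)->(2,3)
Step 3: p0:(4,2)->(4,1)->EXIT | p1:escaped | p2:(2,3)->(3,3)

ESCAPED ESCAPED (3,3)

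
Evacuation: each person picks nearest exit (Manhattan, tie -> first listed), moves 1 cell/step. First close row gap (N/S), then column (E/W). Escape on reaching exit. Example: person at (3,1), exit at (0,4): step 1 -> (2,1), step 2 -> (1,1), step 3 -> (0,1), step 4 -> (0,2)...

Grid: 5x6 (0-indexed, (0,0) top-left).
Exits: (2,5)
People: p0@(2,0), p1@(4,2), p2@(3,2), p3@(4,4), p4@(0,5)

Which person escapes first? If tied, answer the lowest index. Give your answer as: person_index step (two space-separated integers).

Answer: 4 2

Derivation:
Step 1: p0:(2,0)->(2,1) | p1:(4,2)->(3,2) | p2:(3,2)->(2,2) | p3:(4,4)->(3,4) | p4:(0,5)->(1,5)
Step 2: p0:(2,1)->(2,2) | p1:(3,2)->(2,2) | p2:(2,2)->(2,3) | p3:(3,4)->(2,4) | p4:(1,5)->(2,5)->EXIT
Step 3: p0:(2,2)->(2,3) | p1:(2,2)->(2,3) | p2:(2,3)->(2,4) | p3:(2,4)->(2,5)->EXIT | p4:escaped
Step 4: p0:(2,3)->(2,4) | p1:(2,3)->(2,4) | p2:(2,4)->(2,5)->EXIT | p3:escaped | p4:escaped
Step 5: p0:(2,4)->(2,5)->EXIT | p1:(2,4)->(2,5)->EXIT | p2:escaped | p3:escaped | p4:escaped
Exit steps: [5, 5, 4, 3, 2]
First to escape: p4 at step 2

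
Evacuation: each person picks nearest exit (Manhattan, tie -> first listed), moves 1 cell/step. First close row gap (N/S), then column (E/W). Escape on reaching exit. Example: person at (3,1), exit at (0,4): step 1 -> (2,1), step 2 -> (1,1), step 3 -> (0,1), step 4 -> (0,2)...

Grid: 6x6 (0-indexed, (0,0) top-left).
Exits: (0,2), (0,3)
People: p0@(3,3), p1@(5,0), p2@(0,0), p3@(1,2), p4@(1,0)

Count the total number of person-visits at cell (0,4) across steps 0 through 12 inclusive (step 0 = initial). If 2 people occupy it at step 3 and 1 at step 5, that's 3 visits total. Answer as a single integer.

Step 0: p0@(3,3) p1@(5,0) p2@(0,0) p3@(1,2) p4@(1,0) -> at (0,4): 0 [-], cum=0
Step 1: p0@(2,3) p1@(4,0) p2@(0,1) p3@ESC p4@(0,0) -> at (0,4): 0 [-], cum=0
Step 2: p0@(1,3) p1@(3,0) p2@ESC p3@ESC p4@(0,1) -> at (0,4): 0 [-], cum=0
Step 3: p0@ESC p1@(2,0) p2@ESC p3@ESC p4@ESC -> at (0,4): 0 [-], cum=0
Step 4: p0@ESC p1@(1,0) p2@ESC p3@ESC p4@ESC -> at (0,4): 0 [-], cum=0
Step 5: p0@ESC p1@(0,0) p2@ESC p3@ESC p4@ESC -> at (0,4): 0 [-], cum=0
Step 6: p0@ESC p1@(0,1) p2@ESC p3@ESC p4@ESC -> at (0,4): 0 [-], cum=0
Step 7: p0@ESC p1@ESC p2@ESC p3@ESC p4@ESC -> at (0,4): 0 [-], cum=0
Total visits = 0

Answer: 0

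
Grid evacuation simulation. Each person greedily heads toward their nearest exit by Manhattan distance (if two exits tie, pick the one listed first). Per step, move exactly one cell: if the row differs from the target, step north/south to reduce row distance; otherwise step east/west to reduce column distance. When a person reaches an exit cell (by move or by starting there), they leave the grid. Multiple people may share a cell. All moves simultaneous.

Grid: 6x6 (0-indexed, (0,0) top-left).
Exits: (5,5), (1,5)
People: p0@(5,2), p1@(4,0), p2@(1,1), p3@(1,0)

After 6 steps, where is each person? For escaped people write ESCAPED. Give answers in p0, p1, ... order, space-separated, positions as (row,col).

Step 1: p0:(5,2)->(5,3) | p1:(4,0)->(5,0) | p2:(1,1)->(1,2) | p3:(1,0)->(1,1)
Step 2: p0:(5,3)->(5,4) | p1:(5,0)->(5,1) | p2:(1,2)->(1,3) | p3:(1,1)->(1,2)
Step 3: p0:(5,4)->(5,5)->EXIT | p1:(5,1)->(5,2) | p2:(1,3)->(1,4) | p3:(1,2)->(1,3)
Step 4: p0:escaped | p1:(5,2)->(5,3) | p2:(1,4)->(1,5)->EXIT | p3:(1,3)->(1,4)
Step 5: p0:escaped | p1:(5,3)->(5,4) | p2:escaped | p3:(1,4)->(1,5)->EXIT
Step 6: p0:escaped | p1:(5,4)->(5,5)->EXIT | p2:escaped | p3:escaped

ESCAPED ESCAPED ESCAPED ESCAPED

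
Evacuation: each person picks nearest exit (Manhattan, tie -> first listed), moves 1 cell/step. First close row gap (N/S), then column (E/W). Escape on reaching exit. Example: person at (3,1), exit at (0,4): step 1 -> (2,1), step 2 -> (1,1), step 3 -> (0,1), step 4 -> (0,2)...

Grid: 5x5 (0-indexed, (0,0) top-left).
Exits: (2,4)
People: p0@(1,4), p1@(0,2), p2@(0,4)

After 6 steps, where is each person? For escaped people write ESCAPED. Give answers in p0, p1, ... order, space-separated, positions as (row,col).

Step 1: p0:(1,4)->(2,4)->EXIT | p1:(0,2)->(1,2) | p2:(0,4)->(1,4)
Step 2: p0:escaped | p1:(1,2)->(2,2) | p2:(1,4)->(2,4)->EXIT
Step 3: p0:escaped | p1:(2,2)->(2,3) | p2:escaped
Step 4: p0:escaped | p1:(2,3)->(2,4)->EXIT | p2:escaped

ESCAPED ESCAPED ESCAPED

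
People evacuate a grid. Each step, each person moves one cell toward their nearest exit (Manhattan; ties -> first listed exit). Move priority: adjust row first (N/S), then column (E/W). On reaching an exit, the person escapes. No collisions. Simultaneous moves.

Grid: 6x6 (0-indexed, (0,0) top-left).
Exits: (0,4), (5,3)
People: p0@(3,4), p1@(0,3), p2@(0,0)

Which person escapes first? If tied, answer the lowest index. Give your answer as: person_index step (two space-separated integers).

Step 1: p0:(3,4)->(2,4) | p1:(0,3)->(0,4)->EXIT | p2:(0,0)->(0,1)
Step 2: p0:(2,4)->(1,4) | p1:escaped | p2:(0,1)->(0,2)
Step 3: p0:(1,4)->(0,4)->EXIT | p1:escaped | p2:(0,2)->(0,3)
Step 4: p0:escaped | p1:escaped | p2:(0,3)->(0,4)->EXIT
Exit steps: [3, 1, 4]
First to escape: p1 at step 1

Answer: 1 1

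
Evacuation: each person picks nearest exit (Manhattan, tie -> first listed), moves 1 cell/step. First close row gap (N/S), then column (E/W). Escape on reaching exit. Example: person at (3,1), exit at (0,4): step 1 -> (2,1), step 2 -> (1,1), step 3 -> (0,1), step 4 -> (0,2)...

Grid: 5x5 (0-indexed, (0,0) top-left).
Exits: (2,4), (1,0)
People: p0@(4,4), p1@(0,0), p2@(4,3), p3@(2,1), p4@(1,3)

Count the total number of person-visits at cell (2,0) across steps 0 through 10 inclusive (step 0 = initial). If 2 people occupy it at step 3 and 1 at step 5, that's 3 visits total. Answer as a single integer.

Answer: 0

Derivation:
Step 0: p0@(4,4) p1@(0,0) p2@(4,3) p3@(2,1) p4@(1,3) -> at (2,0): 0 [-], cum=0
Step 1: p0@(3,4) p1@ESC p2@(3,3) p3@(1,1) p4@(2,3) -> at (2,0): 0 [-], cum=0
Step 2: p0@ESC p1@ESC p2@(2,3) p3@ESC p4@ESC -> at (2,0): 0 [-], cum=0
Step 3: p0@ESC p1@ESC p2@ESC p3@ESC p4@ESC -> at (2,0): 0 [-], cum=0
Total visits = 0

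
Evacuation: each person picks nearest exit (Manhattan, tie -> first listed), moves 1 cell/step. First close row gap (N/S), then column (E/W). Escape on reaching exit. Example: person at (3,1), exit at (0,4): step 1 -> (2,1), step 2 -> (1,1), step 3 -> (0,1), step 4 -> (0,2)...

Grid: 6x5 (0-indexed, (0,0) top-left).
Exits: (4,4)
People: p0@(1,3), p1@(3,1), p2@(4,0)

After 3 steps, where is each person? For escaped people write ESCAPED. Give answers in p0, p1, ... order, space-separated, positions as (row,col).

Step 1: p0:(1,3)->(2,3) | p1:(3,1)->(4,1) | p2:(4,0)->(4,1)
Step 2: p0:(2,3)->(3,3) | p1:(4,1)->(4,2) | p2:(4,1)->(4,2)
Step 3: p0:(3,3)->(4,3) | p1:(4,2)->(4,3) | p2:(4,2)->(4,3)

(4,3) (4,3) (4,3)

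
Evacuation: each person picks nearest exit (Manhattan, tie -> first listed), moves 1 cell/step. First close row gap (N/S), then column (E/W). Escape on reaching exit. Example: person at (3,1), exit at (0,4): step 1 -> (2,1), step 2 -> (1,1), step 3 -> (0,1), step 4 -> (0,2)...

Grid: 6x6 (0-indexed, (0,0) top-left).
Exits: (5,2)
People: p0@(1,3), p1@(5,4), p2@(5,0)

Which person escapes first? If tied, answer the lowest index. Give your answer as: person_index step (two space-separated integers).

Step 1: p0:(1,3)->(2,3) | p1:(5,4)->(5,3) | p2:(5,0)->(5,1)
Step 2: p0:(2,3)->(3,3) | p1:(5,3)->(5,2)->EXIT | p2:(5,1)->(5,2)->EXIT
Step 3: p0:(3,3)->(4,3) | p1:escaped | p2:escaped
Step 4: p0:(4,3)->(5,3) | p1:escaped | p2:escaped
Step 5: p0:(5,3)->(5,2)->EXIT | p1:escaped | p2:escaped
Exit steps: [5, 2, 2]
First to escape: p1 at step 2

Answer: 1 2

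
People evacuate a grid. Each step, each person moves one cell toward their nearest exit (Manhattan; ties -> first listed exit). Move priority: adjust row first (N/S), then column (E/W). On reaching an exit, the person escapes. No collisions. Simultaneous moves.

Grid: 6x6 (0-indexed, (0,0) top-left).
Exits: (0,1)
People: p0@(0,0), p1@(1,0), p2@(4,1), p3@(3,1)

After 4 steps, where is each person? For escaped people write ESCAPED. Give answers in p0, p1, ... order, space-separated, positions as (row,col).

Step 1: p0:(0,0)->(0,1)->EXIT | p1:(1,0)->(0,0) | p2:(4,1)->(3,1) | p3:(3,1)->(2,1)
Step 2: p0:escaped | p1:(0,0)->(0,1)->EXIT | p2:(3,1)->(2,1) | p3:(2,1)->(1,1)
Step 3: p0:escaped | p1:escaped | p2:(2,1)->(1,1) | p3:(1,1)->(0,1)->EXIT
Step 4: p0:escaped | p1:escaped | p2:(1,1)->(0,1)->EXIT | p3:escaped

ESCAPED ESCAPED ESCAPED ESCAPED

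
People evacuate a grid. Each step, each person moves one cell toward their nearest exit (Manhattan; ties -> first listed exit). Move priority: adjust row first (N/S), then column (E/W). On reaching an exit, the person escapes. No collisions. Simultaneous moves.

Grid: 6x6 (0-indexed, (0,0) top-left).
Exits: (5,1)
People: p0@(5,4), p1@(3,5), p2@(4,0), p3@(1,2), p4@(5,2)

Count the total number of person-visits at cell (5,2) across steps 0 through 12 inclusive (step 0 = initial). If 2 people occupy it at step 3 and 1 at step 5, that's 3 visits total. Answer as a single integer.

Answer: 4

Derivation:
Step 0: p0@(5,4) p1@(3,5) p2@(4,0) p3@(1,2) p4@(5,2) -> at (5,2): 1 [p4], cum=1
Step 1: p0@(5,3) p1@(4,5) p2@(5,0) p3@(2,2) p4@ESC -> at (5,2): 0 [-], cum=1
Step 2: p0@(5,2) p1@(5,5) p2@ESC p3@(3,2) p4@ESC -> at (5,2): 1 [p0], cum=2
Step 3: p0@ESC p1@(5,4) p2@ESC p3@(4,2) p4@ESC -> at (5,2): 0 [-], cum=2
Step 4: p0@ESC p1@(5,3) p2@ESC p3@(5,2) p4@ESC -> at (5,2): 1 [p3], cum=3
Step 5: p0@ESC p1@(5,2) p2@ESC p3@ESC p4@ESC -> at (5,2): 1 [p1], cum=4
Step 6: p0@ESC p1@ESC p2@ESC p3@ESC p4@ESC -> at (5,2): 0 [-], cum=4
Total visits = 4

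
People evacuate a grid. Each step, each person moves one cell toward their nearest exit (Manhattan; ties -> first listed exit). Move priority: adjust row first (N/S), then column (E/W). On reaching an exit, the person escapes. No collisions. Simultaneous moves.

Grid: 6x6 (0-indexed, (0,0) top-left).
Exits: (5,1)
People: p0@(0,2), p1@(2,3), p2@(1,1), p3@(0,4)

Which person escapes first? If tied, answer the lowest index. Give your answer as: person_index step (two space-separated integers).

Step 1: p0:(0,2)->(1,2) | p1:(2,3)->(3,3) | p2:(1,1)->(2,1) | p3:(0,4)->(1,4)
Step 2: p0:(1,2)->(2,2) | p1:(3,3)->(4,3) | p2:(2,1)->(3,1) | p3:(1,4)->(2,4)
Step 3: p0:(2,2)->(3,2) | p1:(4,3)->(5,3) | p2:(3,1)->(4,1) | p3:(2,4)->(3,4)
Step 4: p0:(3,2)->(4,2) | p1:(5,3)->(5,2) | p2:(4,1)->(5,1)->EXIT | p3:(3,4)->(4,4)
Step 5: p0:(4,2)->(5,2) | p1:(5,2)->(5,1)->EXIT | p2:escaped | p3:(4,4)->(5,4)
Step 6: p0:(5,2)->(5,1)->EXIT | p1:escaped | p2:escaped | p3:(5,4)->(5,3)
Step 7: p0:escaped | p1:escaped | p2:escaped | p3:(5,3)->(5,2)
Step 8: p0:escaped | p1:escaped | p2:escaped | p3:(5,2)->(5,1)->EXIT
Exit steps: [6, 5, 4, 8]
First to escape: p2 at step 4

Answer: 2 4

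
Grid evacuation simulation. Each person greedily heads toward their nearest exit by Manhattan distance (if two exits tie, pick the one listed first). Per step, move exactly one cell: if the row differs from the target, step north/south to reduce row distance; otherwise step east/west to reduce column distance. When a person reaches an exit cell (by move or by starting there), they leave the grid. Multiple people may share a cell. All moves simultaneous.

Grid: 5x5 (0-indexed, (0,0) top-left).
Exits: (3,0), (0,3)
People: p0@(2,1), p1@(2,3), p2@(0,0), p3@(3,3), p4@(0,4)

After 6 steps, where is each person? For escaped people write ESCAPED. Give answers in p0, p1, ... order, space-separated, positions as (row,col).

Step 1: p0:(2,1)->(3,1) | p1:(2,3)->(1,3) | p2:(0,0)->(1,0) | p3:(3,3)->(3,2) | p4:(0,4)->(0,3)->EXIT
Step 2: p0:(3,1)->(3,0)->EXIT | p1:(1,3)->(0,3)->EXIT | p2:(1,0)->(2,0) | p3:(3,2)->(3,1) | p4:escaped
Step 3: p0:escaped | p1:escaped | p2:(2,0)->(3,0)->EXIT | p3:(3,1)->(3,0)->EXIT | p4:escaped

ESCAPED ESCAPED ESCAPED ESCAPED ESCAPED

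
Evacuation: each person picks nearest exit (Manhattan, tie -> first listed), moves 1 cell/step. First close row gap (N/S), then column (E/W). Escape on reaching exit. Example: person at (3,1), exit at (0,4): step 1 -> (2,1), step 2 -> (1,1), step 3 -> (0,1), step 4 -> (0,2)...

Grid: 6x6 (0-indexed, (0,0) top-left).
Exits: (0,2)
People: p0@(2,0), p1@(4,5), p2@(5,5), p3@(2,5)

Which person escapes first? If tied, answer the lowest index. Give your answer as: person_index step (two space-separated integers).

Step 1: p0:(2,0)->(1,0) | p1:(4,5)->(3,5) | p2:(5,5)->(4,5) | p3:(2,5)->(1,5)
Step 2: p0:(1,0)->(0,0) | p1:(3,5)->(2,5) | p2:(4,5)->(3,5) | p3:(1,5)->(0,5)
Step 3: p0:(0,0)->(0,1) | p1:(2,5)->(1,5) | p2:(3,5)->(2,5) | p3:(0,5)->(0,4)
Step 4: p0:(0,1)->(0,2)->EXIT | p1:(1,5)->(0,5) | p2:(2,5)->(1,5) | p3:(0,4)->(0,3)
Step 5: p0:escaped | p1:(0,5)->(0,4) | p2:(1,5)->(0,5) | p3:(0,3)->(0,2)->EXIT
Step 6: p0:escaped | p1:(0,4)->(0,3) | p2:(0,5)->(0,4) | p3:escaped
Step 7: p0:escaped | p1:(0,3)->(0,2)->EXIT | p2:(0,4)->(0,3) | p3:escaped
Step 8: p0:escaped | p1:escaped | p2:(0,3)->(0,2)->EXIT | p3:escaped
Exit steps: [4, 7, 8, 5]
First to escape: p0 at step 4

Answer: 0 4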